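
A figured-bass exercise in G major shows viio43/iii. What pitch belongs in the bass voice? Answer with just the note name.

The applied chord viio43/iii is rooted on A#: A#-C#-E-G.
The figure 43 means second inversion — the fifth is in the bass.

E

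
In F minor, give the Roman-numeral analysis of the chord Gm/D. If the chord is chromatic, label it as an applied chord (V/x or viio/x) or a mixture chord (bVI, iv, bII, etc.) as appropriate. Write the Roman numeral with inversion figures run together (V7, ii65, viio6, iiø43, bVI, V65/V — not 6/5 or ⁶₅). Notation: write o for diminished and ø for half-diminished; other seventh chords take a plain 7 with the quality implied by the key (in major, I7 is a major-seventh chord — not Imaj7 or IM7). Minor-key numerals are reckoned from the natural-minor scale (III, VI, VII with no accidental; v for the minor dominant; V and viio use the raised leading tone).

ii64

The pitches G-Bb-D form a minor triad rooted on G.
G is the second degree of F minor. This is the minor supertonic, borrowed from the parallel major (the Dorian ii).
With D in the bass the chord is in second inversion, so the figured bass is 64.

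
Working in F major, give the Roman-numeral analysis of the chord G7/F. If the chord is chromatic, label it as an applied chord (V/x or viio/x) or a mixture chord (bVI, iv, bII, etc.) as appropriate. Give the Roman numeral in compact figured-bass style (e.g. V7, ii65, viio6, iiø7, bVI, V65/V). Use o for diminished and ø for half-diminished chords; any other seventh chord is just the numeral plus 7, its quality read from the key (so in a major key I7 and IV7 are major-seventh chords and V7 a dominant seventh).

V42/V

Stacked in thirds the chord is G-B-D-F: a dominant seventh chord on G.
G is not a diatonic chord root with this quality in F major, but it lies a perfect fifth above C (V), so the chord functions as an applied dominant of V.
With F in the bass the chord is in third inversion, so the figured bass is 42.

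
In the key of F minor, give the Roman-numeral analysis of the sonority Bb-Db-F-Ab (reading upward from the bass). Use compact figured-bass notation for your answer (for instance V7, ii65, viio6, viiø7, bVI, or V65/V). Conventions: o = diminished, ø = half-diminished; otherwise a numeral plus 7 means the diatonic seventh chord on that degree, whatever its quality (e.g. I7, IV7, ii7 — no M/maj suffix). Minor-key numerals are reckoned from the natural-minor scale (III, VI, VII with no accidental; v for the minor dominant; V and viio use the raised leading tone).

iv7

The pitches Bb-Db-F-Ab form a minor seventh chord rooted on Bb.
Bb is scale degree 4 in F minor, and a minor seventh chord on that degree is written iv7.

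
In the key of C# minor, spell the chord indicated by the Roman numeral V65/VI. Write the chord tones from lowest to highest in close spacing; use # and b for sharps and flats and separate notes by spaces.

The slash means an applied dominant: we want the dominant of VI. In C# minor, VI is A major, and its dominant is built on E.
Building a dominant seventh chord on E gives E-G#-B-D.
With the 65 figure the chord is in first inversion; from the bass G# upward in close position it reads G#-B-D-E.

G# B D E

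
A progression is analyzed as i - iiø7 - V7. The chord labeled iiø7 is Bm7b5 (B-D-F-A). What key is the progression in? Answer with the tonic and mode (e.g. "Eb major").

A minor

The chord Bm7b5 is a half-diminished seventh chord rooted on B; its label is iiø7.
iiø7 on B implies B is the supertonic; that puts the tonic at A, and the lowercase numeral fits minor mode.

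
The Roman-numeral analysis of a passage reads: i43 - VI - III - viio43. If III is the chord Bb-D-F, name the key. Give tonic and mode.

The anchor chord is a major triad on Bb, labeled III.
Counting down 2 scale steps from Bb places the tonic on G; a major triad on degree 3 is diatonic only in minor.

G minor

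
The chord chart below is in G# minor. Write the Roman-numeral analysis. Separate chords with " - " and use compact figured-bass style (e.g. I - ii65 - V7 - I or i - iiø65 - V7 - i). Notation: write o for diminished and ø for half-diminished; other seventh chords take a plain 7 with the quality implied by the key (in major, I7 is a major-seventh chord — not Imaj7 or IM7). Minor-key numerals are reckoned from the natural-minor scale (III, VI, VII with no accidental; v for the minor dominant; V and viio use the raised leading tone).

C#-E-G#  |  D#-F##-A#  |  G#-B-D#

iv - V - i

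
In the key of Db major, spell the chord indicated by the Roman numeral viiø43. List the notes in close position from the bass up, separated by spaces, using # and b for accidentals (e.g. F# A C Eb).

The numeral's case and figure indicate a half-diminished seventh chord. In Db major its root, scale degree 7, is C.
That chord is spelled C-Eb-Gb-Bb.
With the 43 figure the chord is in second inversion; from the bass Gb upward in close position it reads Gb-Bb-C-Eb.

Gb Bb C Eb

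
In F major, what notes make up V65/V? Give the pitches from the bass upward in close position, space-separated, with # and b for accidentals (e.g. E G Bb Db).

V65/V is a secondary dominant — the dominant seventh of V. V in F major is C, so the applied chord's root is G, a perfect fifth above.
Building a dominant seventh chord on G gives G-B-D-F.
With the 65 figure the chord is in first inversion; from the bass B upward in close position it reads B-D-F-G.

B D F G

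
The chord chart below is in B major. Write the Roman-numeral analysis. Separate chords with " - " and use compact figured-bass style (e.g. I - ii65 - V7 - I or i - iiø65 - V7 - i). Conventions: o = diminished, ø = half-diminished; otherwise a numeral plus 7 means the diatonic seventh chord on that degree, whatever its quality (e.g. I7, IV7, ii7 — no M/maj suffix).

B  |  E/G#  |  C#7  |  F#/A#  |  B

I - IV6 - V7/V - V6 - I

B: major triad on B = scale degree 1 → I.
E/G# has root E, degree 4 in B major, so IV6.
C#7: chromatic; C# is V of V, so V7/V.
F#/A# has root F#, degree 5 in B major, so V6.
B: major triad on B = scale degree 1 → I.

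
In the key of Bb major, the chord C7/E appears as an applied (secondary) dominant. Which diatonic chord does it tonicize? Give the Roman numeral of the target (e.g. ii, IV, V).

V

The chord is a dominant seventh chord on C.
A dominant resolves down a perfect fifth: C → F. In Bb major, F is scale degree 5, i.e. V.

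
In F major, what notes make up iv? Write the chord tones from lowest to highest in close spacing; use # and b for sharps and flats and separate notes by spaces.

Scale degree 4 in F major is Bb; here the chord built on it is altered to a minor triad. iv is the minor subdominant, borrowed from the parallel minor.
So the chord is Bb-Db-F.

Bb Db F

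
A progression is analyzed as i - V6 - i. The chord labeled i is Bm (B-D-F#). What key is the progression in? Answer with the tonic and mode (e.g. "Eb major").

B minor

The anchor chord is a minor triad on B, labeled i.
If B is scale degree 1 and the mode makes that degree carry a minor triad, the tonic is B and the mode is minor.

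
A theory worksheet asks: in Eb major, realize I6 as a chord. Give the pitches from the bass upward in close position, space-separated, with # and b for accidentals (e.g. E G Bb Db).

G Bb Eb

In Eb major, the first degree is Eb, and the diatonic chord built there is a major triad.
That chord is spelled Eb-G-Bb.
With the 6 figure the chord is in first inversion; from the bass G upward in close position it reads G-Bb-Eb.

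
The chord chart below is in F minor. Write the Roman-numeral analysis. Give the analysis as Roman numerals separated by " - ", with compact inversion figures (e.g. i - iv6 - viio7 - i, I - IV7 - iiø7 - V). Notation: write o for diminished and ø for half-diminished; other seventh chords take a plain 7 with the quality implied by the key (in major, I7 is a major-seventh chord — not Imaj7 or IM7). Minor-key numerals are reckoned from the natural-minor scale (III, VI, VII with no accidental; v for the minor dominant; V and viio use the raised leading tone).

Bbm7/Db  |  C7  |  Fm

iv65 - V7 - i

Bbm7/Db has root Bb, degree 4 in F minor, so iv65.
C7: root C is the dominant; dominant seventh chord there is V7.
Fm has root F, degree 1 in F minor, so i.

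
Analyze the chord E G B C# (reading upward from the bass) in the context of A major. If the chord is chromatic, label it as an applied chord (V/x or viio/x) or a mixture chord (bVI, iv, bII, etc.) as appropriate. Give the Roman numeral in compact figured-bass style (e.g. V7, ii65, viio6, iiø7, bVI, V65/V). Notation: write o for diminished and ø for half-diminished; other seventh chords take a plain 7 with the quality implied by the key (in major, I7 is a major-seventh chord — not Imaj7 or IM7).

viiø65/IV

Stacked in thirds the chord is C#-E-G-B: a half-diminished seventh chord on C#.
C# sits a half step below D (IV in A major); a diminished chord there is the applied leading-tone chord of IV.
With E in the bass the chord is in first inversion, so the figured bass is 65.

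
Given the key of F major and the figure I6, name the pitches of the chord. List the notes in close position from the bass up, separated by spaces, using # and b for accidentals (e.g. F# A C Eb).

The numeral's case and figure indicate a major triad. In F major its root, the first degree, is F.
That chord is spelled F-A-C.
With the 6 figure the chord is in first inversion; from the bass A upward in close position it reads A-C-F.

A C F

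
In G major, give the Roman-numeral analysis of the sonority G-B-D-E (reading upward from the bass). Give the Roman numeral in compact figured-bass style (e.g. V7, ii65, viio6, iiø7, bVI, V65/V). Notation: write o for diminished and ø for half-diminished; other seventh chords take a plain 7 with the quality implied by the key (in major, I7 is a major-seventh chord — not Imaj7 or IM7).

vi65

The pitches E-G-B-D form a minor seventh chord rooted on E.
E is scale degree 6 in G major, and a minor seventh chord on that degree is written vi7.
With G in the bass the chord is in first inversion, so the figured bass is 65.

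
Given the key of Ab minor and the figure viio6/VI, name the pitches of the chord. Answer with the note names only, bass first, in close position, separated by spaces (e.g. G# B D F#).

The slash marks an applied leading-tone chord: viio of VI. In Ab minor, VI is Fb, so the leading tone to it is Eb, a half step below.
Building a diminished triad on Eb gives Eb-Gb-Bbb.
The figured bass 6 indicates first inversion, placing the third (Gb) in the bass: Gb-Bbb-Eb.

Gb Bbb Eb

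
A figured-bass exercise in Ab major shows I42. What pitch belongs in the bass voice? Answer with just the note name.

G

I in Ab major has root Ab; the chord is Ab-C-Eb-G.
The figure 42 means third inversion — the seventh is in the bass.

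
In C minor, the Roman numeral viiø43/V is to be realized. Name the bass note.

The applied chord viiø43/V is rooted on F#: F#-A-C-E.
The figure 43 means second inversion — the fifth is in the bass.

C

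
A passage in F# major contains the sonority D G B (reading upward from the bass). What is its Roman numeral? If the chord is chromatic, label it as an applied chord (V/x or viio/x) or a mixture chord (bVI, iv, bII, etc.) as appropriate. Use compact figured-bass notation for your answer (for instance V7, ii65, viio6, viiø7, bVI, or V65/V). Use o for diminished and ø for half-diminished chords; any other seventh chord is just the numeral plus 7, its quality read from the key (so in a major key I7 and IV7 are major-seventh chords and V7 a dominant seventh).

Stacked in thirds the chord is G-B-D: a major triad on G.
G is the lowered second degree of F# major (diatonic 2 would be G#). This is the Neapolitan chord — a major triad on the lowered second degree.
With D in the bass the chord is in second inversion, so the figured bass is 64.

bII64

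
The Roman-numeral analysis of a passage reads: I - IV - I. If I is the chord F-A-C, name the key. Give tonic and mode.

The anchor chord is a major triad on F, labeled I.
If F is scale degree 1 and the mode makes that degree carry a major triad, the tonic is F and the mode is major.

F major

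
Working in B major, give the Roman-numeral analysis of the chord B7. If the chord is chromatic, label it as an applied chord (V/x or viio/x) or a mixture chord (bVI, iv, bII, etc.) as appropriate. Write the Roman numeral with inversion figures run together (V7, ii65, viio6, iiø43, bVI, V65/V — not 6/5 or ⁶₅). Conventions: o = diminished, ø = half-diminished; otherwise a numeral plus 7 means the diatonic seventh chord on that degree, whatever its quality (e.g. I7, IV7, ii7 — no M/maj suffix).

V7/IV

Stacked in thirds the chord is B-D#-F#-A: a dominant seventh chord on B.
B is not a diatonic chord root with this quality in B major, but it lies a perfect fifth above E (IV), so the chord functions as an applied dominant of IV.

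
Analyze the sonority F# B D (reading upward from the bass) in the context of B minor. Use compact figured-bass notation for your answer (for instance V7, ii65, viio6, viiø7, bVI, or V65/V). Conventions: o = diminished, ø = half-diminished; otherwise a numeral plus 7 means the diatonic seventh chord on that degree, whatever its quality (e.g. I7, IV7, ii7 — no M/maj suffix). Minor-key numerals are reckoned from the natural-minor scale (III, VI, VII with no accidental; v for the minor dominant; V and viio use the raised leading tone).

i64

The pitches B-D-F# form a minor triad rooted on B.
In B minor, B is the tonic; the diatonic minor triad there is i.
With F# in the bass the chord is in second inversion, so the figured bass is 64.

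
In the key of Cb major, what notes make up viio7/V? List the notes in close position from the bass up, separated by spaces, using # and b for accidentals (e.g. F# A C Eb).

F Ab Cb Ebb

The slash marks an applied leading-tone chord: viio of V. In Cb major, V is Gb, so the leading tone to it is F, a half step below.
Building a fully diminished seventh chord on F gives F-Ab-Cb-Ebb.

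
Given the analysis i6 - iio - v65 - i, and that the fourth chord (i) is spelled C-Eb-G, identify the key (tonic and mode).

i is given as C-Eb-G — a minor triad with root C.
If C is scale degree 1 and the mode makes that degree carry a minor triad, the tonic is C and the mode is minor.

C minor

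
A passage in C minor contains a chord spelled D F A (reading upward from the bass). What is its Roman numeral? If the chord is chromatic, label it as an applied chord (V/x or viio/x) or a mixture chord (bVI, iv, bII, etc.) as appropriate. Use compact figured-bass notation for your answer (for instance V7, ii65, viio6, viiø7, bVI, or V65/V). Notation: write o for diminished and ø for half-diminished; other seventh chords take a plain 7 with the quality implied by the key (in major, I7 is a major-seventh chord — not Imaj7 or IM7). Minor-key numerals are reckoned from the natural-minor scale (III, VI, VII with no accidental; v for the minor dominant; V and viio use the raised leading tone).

Stacked in thirds the chord is D-F-A: a minor triad on D.
D is the second degree of C minor. This is the minor supertonic, borrowed from the parallel major (the Dorian ii).

ii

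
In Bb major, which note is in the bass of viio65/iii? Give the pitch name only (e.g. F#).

E

The applied chord viio65/iii is rooted on C#: C#-E-G-Bb.
The figure 65 means first inversion — the third is in the bass.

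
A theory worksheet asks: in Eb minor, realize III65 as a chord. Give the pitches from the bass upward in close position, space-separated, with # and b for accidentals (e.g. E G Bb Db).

Bb Db F Gb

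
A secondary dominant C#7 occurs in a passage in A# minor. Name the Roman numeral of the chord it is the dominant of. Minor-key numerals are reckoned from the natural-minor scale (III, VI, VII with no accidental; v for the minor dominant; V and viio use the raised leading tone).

VI

The chord is a dominant seventh chord on C#.
A dominant resolves down a perfect fifth: C# → F#. In A# minor, F# is scale degree 6, i.e. VI.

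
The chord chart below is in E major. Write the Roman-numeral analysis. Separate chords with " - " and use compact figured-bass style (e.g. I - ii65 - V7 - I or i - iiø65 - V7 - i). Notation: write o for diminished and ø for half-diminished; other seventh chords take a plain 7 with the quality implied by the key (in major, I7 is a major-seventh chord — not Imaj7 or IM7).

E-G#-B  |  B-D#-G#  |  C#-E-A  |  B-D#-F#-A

E-G#-B: root E is the tonic; major triad there is I.
B-D#-G#: minor triad on G# = scale degree 3 → iii6.
C#-E-A has root A, degree 4 in E major, so IV6.
B-D#-F#-A has root B, degree 5 in E major, so V7.

I - iii6 - IV6 - V7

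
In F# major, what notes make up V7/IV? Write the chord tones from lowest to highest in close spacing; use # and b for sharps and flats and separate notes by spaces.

F# A# C# E

The slash means an applied dominant: we want the dominant of IV. In F# major, IV is B major, and its dominant is built on F#.
Building a dominant seventh chord on F# gives F#-A#-C#-E.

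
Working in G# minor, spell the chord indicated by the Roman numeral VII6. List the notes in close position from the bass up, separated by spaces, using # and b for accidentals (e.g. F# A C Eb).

In G# minor, the subtonic is F#, and the diatonic chord built there is a major triad.
That chord is spelled F#-A#-C#.
With the 6 figure the chord is in first inversion; from the bass A# upward in close position it reads A#-C#-F#.

A# C# F#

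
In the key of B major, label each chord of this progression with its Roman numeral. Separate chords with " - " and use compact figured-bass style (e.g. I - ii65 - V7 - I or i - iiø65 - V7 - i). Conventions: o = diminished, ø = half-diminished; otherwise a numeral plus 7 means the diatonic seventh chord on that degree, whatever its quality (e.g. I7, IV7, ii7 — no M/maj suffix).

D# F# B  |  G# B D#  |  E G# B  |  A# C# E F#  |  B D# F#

D#-F#-B: major triad on B = scale degree 1 → I6.
G#-B-D# has root G#, degree 6 in B major, so vi.
E-G#-B: root E is the subdominant; major triad there is IV.
A#-C#-E-F# has root F#, degree 5 in B major, so V65.
B-D#-F#: major triad on B = scale degree 1 → I.

I6 - vi - IV - V65 - I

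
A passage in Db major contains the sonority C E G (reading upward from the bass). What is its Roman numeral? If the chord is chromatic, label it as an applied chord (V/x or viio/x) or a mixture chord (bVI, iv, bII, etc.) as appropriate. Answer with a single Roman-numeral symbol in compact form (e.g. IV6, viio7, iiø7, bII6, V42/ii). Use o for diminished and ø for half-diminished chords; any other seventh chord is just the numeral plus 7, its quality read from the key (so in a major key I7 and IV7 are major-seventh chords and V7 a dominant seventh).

V/iii

Stacked in thirds the chord is C-E-G: a major triad on C.
C is not a diatonic chord root with this quality in Db major, but it lies a perfect fifth above F (iii), so the chord functions as an applied dominant of iii.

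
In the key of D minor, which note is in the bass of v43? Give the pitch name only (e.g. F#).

E

v in D minor has root A; the chord is A-C-E-G.
The figure 43 means second inversion — the fifth is in the bass.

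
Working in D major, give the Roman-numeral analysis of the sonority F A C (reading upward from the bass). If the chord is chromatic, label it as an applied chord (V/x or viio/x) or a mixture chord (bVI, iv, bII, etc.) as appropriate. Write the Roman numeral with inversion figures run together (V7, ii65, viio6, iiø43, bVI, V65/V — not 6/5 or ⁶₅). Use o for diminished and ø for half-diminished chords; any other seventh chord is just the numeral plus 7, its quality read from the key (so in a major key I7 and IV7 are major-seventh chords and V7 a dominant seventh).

bIII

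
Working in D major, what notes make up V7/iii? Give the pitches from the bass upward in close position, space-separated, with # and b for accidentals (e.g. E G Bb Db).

C# E# G# B

V7/iii is a secondary dominant — the dominant seventh of iii. iii in D major is F#, so the applied chord's root is C#, a perfect fifth above.
Building a dominant seventh chord on C# gives C#-E#-G#-B.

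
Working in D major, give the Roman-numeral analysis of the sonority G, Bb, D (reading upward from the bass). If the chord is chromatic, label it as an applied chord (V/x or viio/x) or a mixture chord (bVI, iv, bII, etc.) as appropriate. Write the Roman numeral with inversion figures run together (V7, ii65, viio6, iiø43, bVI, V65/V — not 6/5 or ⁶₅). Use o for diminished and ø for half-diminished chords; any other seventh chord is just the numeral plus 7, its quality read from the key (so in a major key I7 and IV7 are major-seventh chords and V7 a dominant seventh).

iv

The pitches G-Bb-D form a minor triad rooted on G.
G is the fourth degree of D major. This is the minor subdominant, borrowed from the parallel minor.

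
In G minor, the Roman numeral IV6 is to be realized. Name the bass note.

E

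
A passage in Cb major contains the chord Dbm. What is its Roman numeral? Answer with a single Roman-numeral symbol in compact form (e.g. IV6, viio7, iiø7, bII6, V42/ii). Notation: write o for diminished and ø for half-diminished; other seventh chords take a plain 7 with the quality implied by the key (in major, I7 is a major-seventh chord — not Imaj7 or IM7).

ii

The pitches Db-Fb-Ab form a minor triad rooted on Db.
In Cb major, Db is the supertonic; the diatonic minor triad there is ii.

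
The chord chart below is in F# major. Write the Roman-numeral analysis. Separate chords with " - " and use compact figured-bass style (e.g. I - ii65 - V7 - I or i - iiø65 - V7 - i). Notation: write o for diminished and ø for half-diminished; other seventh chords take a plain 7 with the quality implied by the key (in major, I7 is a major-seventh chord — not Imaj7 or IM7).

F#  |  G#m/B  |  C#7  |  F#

F# has root F#, degree 1 in F# major, so I.
G#m/B has root G#, degree 2 in F# major, so ii6.
C#7: root C# is the dominant; dominant seventh chord there is V7.
F#: major triad on F# = scale degree 1 → I.

I - ii6 - V7 - I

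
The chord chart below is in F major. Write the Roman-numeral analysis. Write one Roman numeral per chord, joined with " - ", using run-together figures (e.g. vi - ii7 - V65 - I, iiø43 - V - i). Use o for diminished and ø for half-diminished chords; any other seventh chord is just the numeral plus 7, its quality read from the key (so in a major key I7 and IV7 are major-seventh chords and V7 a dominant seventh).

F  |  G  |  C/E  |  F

I - V/V - V6 - I

F: major triad on F = scale degree 1 → I.
G is the secondary dominant of V (major triad on G): V/V.
C/E has root C, degree 5 in F major, so V6.
F: root F is the tonic; major triad there is I.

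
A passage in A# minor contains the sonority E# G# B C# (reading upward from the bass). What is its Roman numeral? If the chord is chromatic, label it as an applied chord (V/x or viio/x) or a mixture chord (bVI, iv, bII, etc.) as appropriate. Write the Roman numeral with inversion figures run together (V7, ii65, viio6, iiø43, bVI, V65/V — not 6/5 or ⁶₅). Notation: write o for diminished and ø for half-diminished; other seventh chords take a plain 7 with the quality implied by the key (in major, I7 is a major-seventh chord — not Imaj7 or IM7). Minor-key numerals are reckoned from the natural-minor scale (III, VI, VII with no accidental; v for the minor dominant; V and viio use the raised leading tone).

V65/VI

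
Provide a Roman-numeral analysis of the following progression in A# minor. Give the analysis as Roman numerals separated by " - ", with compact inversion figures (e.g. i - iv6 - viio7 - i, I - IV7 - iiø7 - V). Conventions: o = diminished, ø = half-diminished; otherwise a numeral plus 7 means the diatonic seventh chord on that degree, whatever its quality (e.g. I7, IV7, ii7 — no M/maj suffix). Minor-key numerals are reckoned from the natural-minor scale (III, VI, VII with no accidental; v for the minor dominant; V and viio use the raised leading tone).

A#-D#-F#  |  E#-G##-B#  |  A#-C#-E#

iv64 - V - i

A#-D#-F#: minor triad on D# = scale degree 4 → iv64.
E#-G##-B#: root E# is the dominant; major triad there is V.
A#-C#-E#: minor triad on A# = scale degree 1 → i.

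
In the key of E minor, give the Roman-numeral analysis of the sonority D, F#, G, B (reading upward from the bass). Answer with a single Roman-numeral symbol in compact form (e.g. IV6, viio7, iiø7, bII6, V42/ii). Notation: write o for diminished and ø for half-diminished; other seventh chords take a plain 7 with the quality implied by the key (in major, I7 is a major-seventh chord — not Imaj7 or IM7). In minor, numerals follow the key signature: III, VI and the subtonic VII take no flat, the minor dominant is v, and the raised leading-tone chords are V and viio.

The pitches G-B-D-F# form a major seventh chord rooted on G.
In E minor, G is the mediant; the diatonic major seventh chord there is III7.
With D in the bass the chord is in second inversion, so the figured bass is 43.

III43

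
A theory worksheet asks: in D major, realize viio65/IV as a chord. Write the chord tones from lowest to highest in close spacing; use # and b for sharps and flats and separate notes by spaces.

A C Eb F#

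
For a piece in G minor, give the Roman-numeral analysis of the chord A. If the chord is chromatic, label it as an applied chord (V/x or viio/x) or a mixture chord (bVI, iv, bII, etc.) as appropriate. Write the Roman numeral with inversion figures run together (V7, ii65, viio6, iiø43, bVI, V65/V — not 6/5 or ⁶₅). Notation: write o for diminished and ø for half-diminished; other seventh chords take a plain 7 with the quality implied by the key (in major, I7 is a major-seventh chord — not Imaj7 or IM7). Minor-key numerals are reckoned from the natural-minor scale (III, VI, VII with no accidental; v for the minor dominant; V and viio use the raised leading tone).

V/V

The pitches A-C#-E form a major triad rooted on A.
A is not a diatonic chord root with this quality in G minor, but it lies a perfect fifth above D (V), so the chord functions as an applied dominant of V.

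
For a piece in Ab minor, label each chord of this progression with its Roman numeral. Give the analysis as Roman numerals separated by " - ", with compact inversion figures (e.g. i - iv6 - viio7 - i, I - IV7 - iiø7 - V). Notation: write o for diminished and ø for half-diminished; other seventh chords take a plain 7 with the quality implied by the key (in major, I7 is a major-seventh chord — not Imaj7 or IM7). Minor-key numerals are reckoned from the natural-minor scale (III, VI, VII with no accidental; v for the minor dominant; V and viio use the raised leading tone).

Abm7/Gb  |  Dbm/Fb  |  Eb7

Abm7/Gb: root Ab is the tonic; minor seventh chord there is i42.
Dbm/Fb has root Db, degree 4 in Ab minor, so iv6.
Eb7: root Eb is the dominant; dominant seventh chord there is V7.

i42 - iv6 - V7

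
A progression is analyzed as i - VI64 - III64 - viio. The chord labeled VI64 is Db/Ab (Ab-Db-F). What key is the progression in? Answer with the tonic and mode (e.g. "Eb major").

The anchor chord is a major triad on Db, labeled VI64.
VI64 on Db implies Db is the submediant; that puts the tonic at F, and the uppercase numeral fits minor mode.

F minor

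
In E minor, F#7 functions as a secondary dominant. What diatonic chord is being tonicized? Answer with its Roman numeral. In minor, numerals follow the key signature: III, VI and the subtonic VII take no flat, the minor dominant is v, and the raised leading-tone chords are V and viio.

The chord is a dominant seventh chord on F#.
A dominant resolves down a perfect fifth: F# → B. In E minor, B is scale degree 5, i.e. V.

V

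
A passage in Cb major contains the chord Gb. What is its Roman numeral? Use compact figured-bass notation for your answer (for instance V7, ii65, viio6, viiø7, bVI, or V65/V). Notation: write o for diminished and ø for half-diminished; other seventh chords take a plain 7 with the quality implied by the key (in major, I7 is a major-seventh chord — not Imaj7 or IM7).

V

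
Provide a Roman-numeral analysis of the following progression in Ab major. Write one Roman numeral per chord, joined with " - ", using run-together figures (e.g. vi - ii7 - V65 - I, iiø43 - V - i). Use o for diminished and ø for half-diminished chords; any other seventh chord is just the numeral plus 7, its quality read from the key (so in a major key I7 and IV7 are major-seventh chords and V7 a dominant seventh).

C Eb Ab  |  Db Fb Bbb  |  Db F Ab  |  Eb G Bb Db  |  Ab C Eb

I6 - bII6 - IV - V7 - I

C-Eb-Ab: major triad on Ab = scale degree 1 → I6.
Db-Fb-Bbb: major triad on Bbb — chromatic; Bbb is the lowered second degree, so this is the Neapolitan sixth, bII6 (third, Db, in the bass — hence the 6).
Db-F-Ab has root Db, degree 4 in Ab major, so IV.
Eb-G-Bb-Db: dominant seventh chord on Eb = scale degree 5 → V7.
Ab-C-Eb: root Ab is the tonic; major triad there is I.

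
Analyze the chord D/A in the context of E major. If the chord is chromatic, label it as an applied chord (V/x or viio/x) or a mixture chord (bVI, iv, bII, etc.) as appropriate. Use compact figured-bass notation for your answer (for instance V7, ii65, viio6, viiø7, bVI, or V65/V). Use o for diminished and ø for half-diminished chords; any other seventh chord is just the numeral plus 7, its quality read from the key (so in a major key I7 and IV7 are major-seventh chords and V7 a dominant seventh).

The pitches D-F#-A form a major triad rooted on D.
D is the lowered seventh degree of E major (diatonic 7 would be D#). This is a major triad on the lowered seventh degree (the subtonic), borrowed from the parallel minor.
With A in the bass the chord is in second inversion, so the figured bass is 64.

bVII64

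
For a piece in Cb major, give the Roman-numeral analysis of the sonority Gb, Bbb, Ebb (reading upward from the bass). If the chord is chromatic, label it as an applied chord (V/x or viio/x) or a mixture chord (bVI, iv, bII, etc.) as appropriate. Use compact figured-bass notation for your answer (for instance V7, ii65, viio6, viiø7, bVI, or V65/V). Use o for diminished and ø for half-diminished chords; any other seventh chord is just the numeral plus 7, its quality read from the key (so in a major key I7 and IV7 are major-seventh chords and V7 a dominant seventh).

bIII6

Stacked in thirds the chord is Ebb-Gb-Bbb: a major triad on Ebb.
Ebb is the lowered third degree of Cb major (diatonic 3 would be Eb). This is a major triad on the lowered third degree, borrowed from the parallel minor.
With Gb in the bass the chord is in first inversion, so the figured bass is 6.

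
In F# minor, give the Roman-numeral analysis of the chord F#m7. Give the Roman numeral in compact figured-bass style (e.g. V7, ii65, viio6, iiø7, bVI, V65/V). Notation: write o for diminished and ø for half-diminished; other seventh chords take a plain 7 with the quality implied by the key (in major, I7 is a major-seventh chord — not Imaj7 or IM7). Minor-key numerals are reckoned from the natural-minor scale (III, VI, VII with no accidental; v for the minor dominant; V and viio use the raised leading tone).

i7

Stacked in thirds the chord is F#-A-C#-E: a minor seventh chord on F#.
F# is scale degree 1 in F# minor, and a minor seventh chord on that degree is written i7.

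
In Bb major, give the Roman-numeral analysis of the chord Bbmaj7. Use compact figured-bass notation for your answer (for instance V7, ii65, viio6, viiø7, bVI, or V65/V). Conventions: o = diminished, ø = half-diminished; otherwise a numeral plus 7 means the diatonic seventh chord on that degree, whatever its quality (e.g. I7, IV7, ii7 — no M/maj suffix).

I7

Stacked in thirds the chord is Bb-D-F-A: a major seventh chord on Bb.
In Bb major, Bb is the tonic; the diatonic major seventh chord there is I7.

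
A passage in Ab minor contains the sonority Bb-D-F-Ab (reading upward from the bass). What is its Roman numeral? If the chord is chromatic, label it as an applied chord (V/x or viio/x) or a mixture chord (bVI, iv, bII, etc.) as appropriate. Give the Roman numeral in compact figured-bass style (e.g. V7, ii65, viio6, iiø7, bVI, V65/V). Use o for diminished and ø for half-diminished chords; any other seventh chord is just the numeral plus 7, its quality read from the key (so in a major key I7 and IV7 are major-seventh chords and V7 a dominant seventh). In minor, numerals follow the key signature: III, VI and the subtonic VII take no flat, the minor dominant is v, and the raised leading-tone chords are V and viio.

V7/V

Stacked in thirds the chord is Bb-D-F-Ab: a dominant seventh chord on Bb.
Bb is not a diatonic chord root with this quality in Ab minor, but it lies a perfect fifth above Eb (V), so the chord functions as an applied dominant of V.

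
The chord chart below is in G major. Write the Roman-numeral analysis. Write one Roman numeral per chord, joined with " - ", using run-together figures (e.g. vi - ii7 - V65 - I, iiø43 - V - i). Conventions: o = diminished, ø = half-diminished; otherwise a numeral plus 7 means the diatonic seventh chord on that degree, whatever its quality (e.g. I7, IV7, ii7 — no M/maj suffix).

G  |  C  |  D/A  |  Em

G: root G is the tonic; major triad there is I.
C: major triad on C = scale degree 4 → IV.
D/A: major triad on D = scale degree 5 → V64.
Em: minor triad on E = scale degree 6 → vi.

I - IV - V64 - vi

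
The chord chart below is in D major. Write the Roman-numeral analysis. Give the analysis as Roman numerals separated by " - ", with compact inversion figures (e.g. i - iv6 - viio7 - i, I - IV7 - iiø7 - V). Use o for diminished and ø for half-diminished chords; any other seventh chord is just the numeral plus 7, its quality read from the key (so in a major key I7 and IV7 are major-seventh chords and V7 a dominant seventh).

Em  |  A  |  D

Em: minor triad on E = scale degree 2 → ii.
A: root A is the dominant; major triad there is V.
D has root D, degree 1 in D major, so I.

ii - V - I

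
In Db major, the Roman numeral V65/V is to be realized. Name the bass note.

The applied chord V65/V is rooted on Eb: Eb-G-Bb-Db.
The figure 65 means first inversion — the third is in the bass.

G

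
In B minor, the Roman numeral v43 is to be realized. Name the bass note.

C#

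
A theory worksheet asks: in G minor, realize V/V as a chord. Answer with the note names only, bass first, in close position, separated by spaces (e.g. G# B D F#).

The slash means an applied dominant: we want the dominant of V. In G minor, V is D major, and its dominant is built on A.
Building a major triad on A gives A-C#-E.

A C# E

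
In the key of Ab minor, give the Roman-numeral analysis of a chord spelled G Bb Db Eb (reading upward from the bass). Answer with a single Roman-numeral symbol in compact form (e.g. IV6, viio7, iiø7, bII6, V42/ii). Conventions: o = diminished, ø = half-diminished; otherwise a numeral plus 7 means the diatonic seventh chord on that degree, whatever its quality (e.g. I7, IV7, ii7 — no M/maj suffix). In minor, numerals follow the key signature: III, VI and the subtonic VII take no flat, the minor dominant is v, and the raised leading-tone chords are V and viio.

V65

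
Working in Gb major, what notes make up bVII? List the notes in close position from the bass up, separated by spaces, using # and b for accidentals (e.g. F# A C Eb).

Fb Ab Cb

Scale degree 7 in Gb major is F; lowering it a half step gives Fb. bVII is a major triad on the lowered seventh degree (the subtonic), borrowed from the parallel minor.
So the chord is Fb-Ab-Cb.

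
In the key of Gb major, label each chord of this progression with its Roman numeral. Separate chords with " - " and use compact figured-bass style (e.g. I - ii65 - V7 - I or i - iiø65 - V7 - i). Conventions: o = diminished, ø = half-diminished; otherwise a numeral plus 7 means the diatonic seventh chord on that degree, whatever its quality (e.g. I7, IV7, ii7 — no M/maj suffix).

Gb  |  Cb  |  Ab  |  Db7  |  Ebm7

I - IV - V/V - V7 - vi7

Gb: major triad on Gb = scale degree 1 → I.
Cb: root Cb is the subdominant; major triad there is IV.
Ab: a major triad on Ab, the applied dominant of V → V/V.
Db7 has root Db, degree 5 in Gb major, so V7.
Ebm7: minor seventh chord on Eb = scale degree 6 → vi7.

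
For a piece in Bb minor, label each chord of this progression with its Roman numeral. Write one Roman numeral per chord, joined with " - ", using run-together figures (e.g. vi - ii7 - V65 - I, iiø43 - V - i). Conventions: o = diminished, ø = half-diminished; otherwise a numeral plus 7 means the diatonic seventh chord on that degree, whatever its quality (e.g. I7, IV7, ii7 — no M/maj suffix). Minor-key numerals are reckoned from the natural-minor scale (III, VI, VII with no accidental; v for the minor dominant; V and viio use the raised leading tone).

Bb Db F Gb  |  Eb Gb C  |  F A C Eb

Bb-Db-F-Gb has root Gb, degree 6 in Bb minor, so VI65.
Eb-Gb-C: diminished triad on C = scale degree 2 → iio6.
F-A-C-Eb: root F is the dominant; dominant seventh chord there is V7.

VI65 - iio6 - V7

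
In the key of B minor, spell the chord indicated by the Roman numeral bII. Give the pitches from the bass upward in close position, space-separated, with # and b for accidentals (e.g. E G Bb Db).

C E G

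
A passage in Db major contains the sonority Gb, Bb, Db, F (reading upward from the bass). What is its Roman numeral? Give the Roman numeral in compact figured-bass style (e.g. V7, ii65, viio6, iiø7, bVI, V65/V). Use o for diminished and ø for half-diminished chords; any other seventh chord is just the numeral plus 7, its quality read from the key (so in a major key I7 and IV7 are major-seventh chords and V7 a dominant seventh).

IV7

Stacked in thirds the chord is Gb-Bb-Db-F: a major seventh chord on Gb.
Gb is scale degree 4 in Db major, and a major seventh chord on that degree is written IV7.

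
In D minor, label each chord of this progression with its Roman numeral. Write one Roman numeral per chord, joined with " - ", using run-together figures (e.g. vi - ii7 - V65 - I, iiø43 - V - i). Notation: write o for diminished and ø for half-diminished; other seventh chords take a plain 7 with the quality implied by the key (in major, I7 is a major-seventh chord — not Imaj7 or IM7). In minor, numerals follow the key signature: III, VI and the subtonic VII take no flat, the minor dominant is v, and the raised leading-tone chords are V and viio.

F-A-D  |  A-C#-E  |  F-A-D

F-A-D: root D is the tonic; minor triad there is i6.
A-C#-E has root A, degree 5 in D minor, so V.
F-A-D: root D is the tonic; minor triad there is i6.

i6 - V - i6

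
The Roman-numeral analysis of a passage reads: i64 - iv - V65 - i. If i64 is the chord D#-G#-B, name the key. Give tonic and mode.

The anchor chord is a minor triad on G#, labeled i64.
If G# is scale degree 1 and the mode makes that degree carry a minor triad, the tonic is G# and the mode is minor.

G# minor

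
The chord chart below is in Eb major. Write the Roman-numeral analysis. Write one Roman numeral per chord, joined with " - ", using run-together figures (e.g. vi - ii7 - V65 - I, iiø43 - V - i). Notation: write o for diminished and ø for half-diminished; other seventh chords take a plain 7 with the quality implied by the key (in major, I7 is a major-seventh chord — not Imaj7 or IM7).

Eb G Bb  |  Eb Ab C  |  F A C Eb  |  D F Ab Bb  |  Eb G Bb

Eb-G-Bb has root Eb, degree 1 in Eb major, so I.
Eb-Ab-C: root Ab is the subdominant; major triad there is IV64.
F-A-C-Eb is the secondary dominant of V (dominant seventh chord on F): V7/V.
D-F-Ab-Bb: root Bb is the dominant; dominant seventh chord there is V65.
Eb-G-Bb has root Eb, degree 1 in Eb major, so I.

I - IV64 - V7/V - V65 - I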